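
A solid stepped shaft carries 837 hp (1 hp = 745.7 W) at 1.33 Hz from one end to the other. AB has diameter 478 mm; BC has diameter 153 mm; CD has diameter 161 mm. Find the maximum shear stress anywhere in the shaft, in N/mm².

106 N/mm²

ω = 2π·1.33 = 8.357 rad/s, so T = P/ω = 837×745.7 / 8.357 = 74690 N·m.
Under the same torque, τ_max = 16T/(πd³) is largest where d is smallest — segment BC (d = 153 mm).
τ_max = 16·74690/(π·(0.153)³) = 1.062×10^8 Pa.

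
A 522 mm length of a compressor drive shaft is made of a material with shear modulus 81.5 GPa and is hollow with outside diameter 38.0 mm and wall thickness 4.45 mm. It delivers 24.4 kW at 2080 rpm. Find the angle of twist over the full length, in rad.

ω = 2π·2080/60 = 217.8 rad/s, so T = P/ω = 24.4×10³ / 217.8 = 112.0 N·m.
J = π(d_o⁴ − d_i⁴)/32 = π(0.0380⁴ − 0.0291⁴)/32 = 1.343×10^-7 m⁴.
θ = T·L/(G·J) = 112.0 × 0.522 / (81.5×10⁹ × 1.343×10^-7) = 5.342×10^-3 rad.

0.00534 rad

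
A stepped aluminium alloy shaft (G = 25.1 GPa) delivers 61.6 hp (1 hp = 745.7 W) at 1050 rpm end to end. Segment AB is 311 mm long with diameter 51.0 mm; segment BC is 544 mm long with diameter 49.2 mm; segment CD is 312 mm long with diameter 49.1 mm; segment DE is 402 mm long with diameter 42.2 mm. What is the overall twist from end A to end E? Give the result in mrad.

ω = 2π·1050/60 = 110.0 rad/s, so T = P/ω = 61.6×745.7 / 110.0 = 417.8 N·m.
J_AB = π(0.0510)⁴/32 = 6.64×10^-7 m⁴; J_BC = π(0.0492)⁴/32 = 5.75×10^-7 m⁴; J_CD = π(0.0491)⁴/32 = 5.71×10^-7 m⁴; J_DE = π(0.0422)⁴/32 = 3.11×10^-7 m⁴.
θ = (T/G)·Σ L_i/J_i = (417.8/25.1×10⁹)·(0.311/6.64×10^-7 + 0.544/5.75×10^-7 + 0.312/5.71×10^-7 + 0.402/3.11×10^-7) = 0.05412 rad.

54.1 mrad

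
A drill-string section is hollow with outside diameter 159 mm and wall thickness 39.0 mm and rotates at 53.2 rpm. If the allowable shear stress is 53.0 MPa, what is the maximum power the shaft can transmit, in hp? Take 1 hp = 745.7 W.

J = π(d_o⁴ − d_i⁴)/32 = π(0.159⁴ − 0.0810⁴)/32 = 5.852×10^-5 m⁴.
T_max = τ_allow·J/r = 5.30×10^7 × 5.852×10^-5 / 0.0795 = 39010 N·m.
ω = 2π·53.2/60 = 5.571 rad/s, so P_max = T_max·ω = 2.173×10^5 W.

291 hp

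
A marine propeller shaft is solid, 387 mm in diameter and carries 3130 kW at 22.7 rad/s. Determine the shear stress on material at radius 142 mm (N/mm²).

ω = 22.7 rad/s, so T = P/ω = 3130×10³ / 22.70 = 137900 N·m.
J = πd⁴/32 = π(0.387)⁴/32 = 2.202×10^-3 m⁴.
Shear stress varies linearly with radius: τ = T·r/J = 137900 × 0.142 / 2.202×10^-3 = 8.891×10^6 Pa.

8.89 N/mm²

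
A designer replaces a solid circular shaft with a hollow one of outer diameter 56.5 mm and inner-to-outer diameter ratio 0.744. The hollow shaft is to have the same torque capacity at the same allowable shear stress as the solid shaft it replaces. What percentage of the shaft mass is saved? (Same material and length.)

Equal τ_max and T ⇒ the solid shaft needs d_s³ = d_o³(1−k⁴), so d_s = 56.5·(1−0.744⁴)^(1/3) = 50.01 mm.
Area ratio A_h/A_s = d_o²(1−k²)/d_s² = (1−k²)/(1−k⁴)^(2/3) = 0.5698.
Mass saving = 1 − 0.5698 = 43.0 %.

43.0 %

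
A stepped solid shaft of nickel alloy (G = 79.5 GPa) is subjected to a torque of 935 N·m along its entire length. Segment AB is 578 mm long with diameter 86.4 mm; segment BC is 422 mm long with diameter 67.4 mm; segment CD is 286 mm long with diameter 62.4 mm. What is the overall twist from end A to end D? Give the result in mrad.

5.95 mrad

J_AB = π(0.0864)⁴/32 = 5.47×10^-6 m⁴; J_BC = π(0.0674)⁴/32 = 2.03×10^-6 m⁴; J_CD = π(0.0624)⁴/32 = 1.49×10^-6 m⁴.
θ = (T/G)·Σ L_i/J_i = (935.0/79.5×10⁹)·(0.578/5.47×10^-6 + 0.422/2.03×10^-6 + 0.286/1.49×10^-6) = 5.952×10^-3 rad.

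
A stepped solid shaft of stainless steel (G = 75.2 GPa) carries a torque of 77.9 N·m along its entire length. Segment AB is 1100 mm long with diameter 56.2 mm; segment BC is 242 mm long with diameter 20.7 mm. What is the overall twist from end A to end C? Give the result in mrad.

15.1 mrad

J_AB = π(0.0562)⁴/32 = 9.79×10^-7 m⁴; J_BC = π(0.0207)⁴/32 = 1.80×10^-8 m⁴.
θ = (T/G)·Σ L_i/J_i = (77.90/75.2×10⁹)·(1.10/9.79×10^-7 + 0.242/1.80×10^-8) = 0.01507 rad.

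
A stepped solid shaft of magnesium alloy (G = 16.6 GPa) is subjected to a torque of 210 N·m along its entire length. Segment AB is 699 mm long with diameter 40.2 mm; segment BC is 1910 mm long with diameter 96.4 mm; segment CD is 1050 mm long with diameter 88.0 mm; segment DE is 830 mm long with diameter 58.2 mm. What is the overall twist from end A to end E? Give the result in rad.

J_AB = π(0.0402)⁴/32 = 2.56×10^-7 m⁴; J_BC = π(0.0964)⁴/32 = 8.48×10^-6 m⁴; J_CD = π(0.0880)⁴/32 = 5.89×10^-6 m⁴; J_DE = π(0.0582)⁴/32 = 1.13×10^-6 m⁴.
θ = (T/G)·Σ L_i/J_i = (210.0/16.6×10⁹)·(0.699/2.56×10^-7 + 1.91/8.48×10^-6 + 1.05/5.89×10^-6 + 0.830/1.13×10^-6) = 0.04892 rad.

0.0489 rad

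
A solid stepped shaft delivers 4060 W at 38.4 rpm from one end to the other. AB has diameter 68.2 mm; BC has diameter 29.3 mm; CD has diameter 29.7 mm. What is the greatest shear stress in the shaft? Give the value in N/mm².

ω = 2π·38.4/60 = 4.021 rad/s, so T = P/ω = 4060 / 4.021 = 1010 N·m.
Under the same torque, τ_max = 16T/(πd³) is largest where d is smallest — segment BC (d = 29.3 mm).
τ_max = 16·1010/(π·(0.0293)³) = 2.044×10^8 Pa.

204 N/mm²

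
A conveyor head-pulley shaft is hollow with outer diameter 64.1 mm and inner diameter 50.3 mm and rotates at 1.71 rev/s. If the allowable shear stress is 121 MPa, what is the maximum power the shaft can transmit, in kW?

41.7 kW

J = π(d_o⁴ − d_i⁴)/32 = π(0.0641⁴ − 0.0503⁴)/32 = 1.029×10^-6 m⁴.
T_max = τ_allow·J/r = 1.21×10^8 × 1.029×10^-6 / 0.0320 = 3885 N·m.
ω = 2π·1.71 = 10.74 rad/s, so P_max = T_max·ω = 4.174×10^4 W.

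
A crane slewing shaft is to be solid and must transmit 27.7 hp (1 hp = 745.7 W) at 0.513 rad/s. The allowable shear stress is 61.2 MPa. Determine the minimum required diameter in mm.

150 mm

ω = 0.513 rad/s, so T = P/ω = 27.7×745.7 / 0.5130 = 40260 N·m.
For a solid shaft τ_max = 16T/(πd³), so d = (16T/(π τ_allow))^(1/3) = (16·40260/(π·6.12×10^7))^(1/3) = 0.1496 m.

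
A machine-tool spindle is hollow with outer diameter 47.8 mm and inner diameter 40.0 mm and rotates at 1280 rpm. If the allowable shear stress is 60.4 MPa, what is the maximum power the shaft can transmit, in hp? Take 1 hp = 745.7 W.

119 hp

J = π(d_o⁴ − d_i⁴)/32 = π(0.0478⁴ − 0.0400⁴)/32 = 2.612×10^-7 m⁴.
T_max = τ_allow·J/r = 6.04×10^7 × 2.612×10^-7 / 0.0239 = 660.1 N·m.
ω = 2π·1280/60 = 134.0 rad/s, so P_max = T_max·ω = 8.848×10^4 W.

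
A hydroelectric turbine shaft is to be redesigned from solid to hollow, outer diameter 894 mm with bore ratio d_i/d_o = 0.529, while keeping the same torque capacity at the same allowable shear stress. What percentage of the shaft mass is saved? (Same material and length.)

24.0 %

Equal τ_max and T ⇒ the solid shaft needs d_s³ = d_o³(1−k⁴), so d_s = 894·(1−0.529⁴)^(1/3) = 870.0 mm.
Area ratio A_h/A_s = d_o²(1−k²)/d_s² = (1−k²)/(1−k⁴)^(2/3) = 0.7604.
Mass saving = 1 − 0.7604 = 24.0 %.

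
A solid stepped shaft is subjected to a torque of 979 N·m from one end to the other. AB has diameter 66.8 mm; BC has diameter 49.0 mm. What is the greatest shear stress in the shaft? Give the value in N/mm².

42.4 N/mm²

Under the same torque, τ_max = 16T/(πd³) is largest where d is smallest — segment BC (d = 49.0 mm).
τ_max = 16·979.0/(π·(0.0490)³) = 4.238×10^7 Pa.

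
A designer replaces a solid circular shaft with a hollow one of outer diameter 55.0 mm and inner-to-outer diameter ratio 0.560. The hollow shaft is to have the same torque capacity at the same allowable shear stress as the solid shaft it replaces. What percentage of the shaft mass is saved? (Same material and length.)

Equal τ_max and T ⇒ the solid shaft needs d_s³ = d_o³(1−k⁴), so d_s = 55.0·(1−0.560⁴)^(1/3) = 53.13 mm.
Area ratio A_h/A_s = d_o²(1−k²)/d_s² = (1−k²)/(1−k⁴)^(2/3) = 0.7354.
Mass saving = 1 − 0.7354 = 26.5 %.

26.5 %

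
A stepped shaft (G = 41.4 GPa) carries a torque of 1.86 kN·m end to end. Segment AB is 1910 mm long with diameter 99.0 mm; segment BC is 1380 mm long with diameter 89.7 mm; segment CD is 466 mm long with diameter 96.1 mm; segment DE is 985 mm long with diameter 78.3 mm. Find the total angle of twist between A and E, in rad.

0.0333 rad

J_AB = π(0.0990)⁴/32 = 9.43×10^-6 m⁴; J_BC = π(0.0897)⁴/32 = 6.36×10^-6 m⁴; J_CD = π(0.0961)⁴/32 = 8.37×10^-6 m⁴; J_DE = π(0.0783)⁴/32 = 3.69×10^-6 m⁴.
θ = (T/G)·Σ L_i/J_i = (1860/41.4×10⁹)·(1.91/9.43×10^-6 + 1.38/6.36×10^-6 + 0.466/8.37×10^-6 + 0.985/3.69×10^-6) = 0.03335 rad.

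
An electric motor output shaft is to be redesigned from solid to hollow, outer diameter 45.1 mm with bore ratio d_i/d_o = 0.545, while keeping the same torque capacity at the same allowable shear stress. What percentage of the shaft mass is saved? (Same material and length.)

Equal τ_max and T ⇒ the solid shaft needs d_s³ = d_o³(1−k⁴), so d_s = 45.1·(1−0.545⁴)^(1/3) = 43.73 mm.
Area ratio A_h/A_s = d_o²(1−k²)/d_s² = (1−k²)/(1−k⁴)^(2/3) = 0.7476.
Mass saving = 1 − 0.7476 = 25.2 %.

25.2 %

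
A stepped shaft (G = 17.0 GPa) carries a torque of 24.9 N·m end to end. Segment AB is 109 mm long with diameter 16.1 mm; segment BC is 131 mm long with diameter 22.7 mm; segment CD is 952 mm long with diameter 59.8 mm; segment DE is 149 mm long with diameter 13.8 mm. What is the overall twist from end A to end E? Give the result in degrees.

J_AB = π(0.0161)⁴/32 = 6.60×10^-9 m⁴; J_BC = π(0.0227)⁴/32 = 2.61×10^-8 m⁴; J_CD = π(0.0598)⁴/32 = 1.26×10^-6 m⁴; J_DE = π(0.0138)⁴/32 = 3.56×10^-9 m⁴.
θ = (T/G)·Σ L_i/J_i = (24.90/17.0×10⁹)·(0.109/6.60×10^-9 + 0.131/2.61×10^-8 + 0.952/1.26×10^-6 + 0.149/3.56×10^-9) = 0.09397 rad.

5.38°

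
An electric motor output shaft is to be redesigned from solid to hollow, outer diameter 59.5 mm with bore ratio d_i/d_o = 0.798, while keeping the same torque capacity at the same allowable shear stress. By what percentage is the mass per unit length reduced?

48.6 %

Equal τ_max and T ⇒ the solid shaft needs d_s³ = d_o³(1−k⁴), so d_s = 59.5·(1−0.798⁴)^(1/3) = 50.03 mm.
Area ratio A_h/A_s = d_o²(1−k²)/d_s² = (1−k²)/(1−k⁴)^(2/3) = 0.5137.
Mass saving = 1 − 0.5137 = 48.6 %.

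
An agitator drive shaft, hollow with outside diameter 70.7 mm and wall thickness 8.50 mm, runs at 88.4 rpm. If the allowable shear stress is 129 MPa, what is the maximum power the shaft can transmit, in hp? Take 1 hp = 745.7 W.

74.1 hp

J = π(d_o⁴ − d_i⁴)/32 = π(0.0707⁴ − 0.0537⁴)/32 = 1.636×10^-6 m⁴.
T_max = τ_allow·J/r = 1.29×10^8 × 1.636×10^-6 / 0.0353 = 5972 N·m.
ω = 2π·88.4/60 = 9.257 rad/s, so P_max = T_max·ω = 5.528×10^4 W.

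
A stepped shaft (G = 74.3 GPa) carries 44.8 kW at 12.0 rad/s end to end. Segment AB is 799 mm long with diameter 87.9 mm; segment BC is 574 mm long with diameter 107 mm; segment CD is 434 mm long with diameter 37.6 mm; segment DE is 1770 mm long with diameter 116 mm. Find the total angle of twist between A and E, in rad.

ω = 12.0 rad/s, so T = P/ω = 44.8×10³ / 12.00 = 3733 N·m.
J_AB = π(0.0879)⁴/32 = 5.86×10^-6 m⁴; J_BC = π(0.107)⁴/32 = 1.29×10^-5 m⁴; J_CD = π(0.0376)⁴/32 = 1.96×10^-7 m⁴; J_DE = π(0.116)⁴/32 = 1.78×10^-5 m⁴.
θ = (T/G)·Σ L_i/J_i = (3733/74.3×10⁹)·(0.799/5.86×10^-6 + 0.574/1.29×10^-5 + 0.434/1.96×10^-7 + 1.77/1.78×10^-5) = 0.1252 rad.

0.125 rad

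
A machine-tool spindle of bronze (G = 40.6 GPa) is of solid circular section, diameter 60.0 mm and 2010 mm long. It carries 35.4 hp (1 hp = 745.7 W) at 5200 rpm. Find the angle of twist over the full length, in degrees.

0.108°

ω = 2π·5200/60 = 544.5 rad/s, so T = P/ω = 35.4×745.7 / 544.5 = 48.48 N·m.
J = πd⁴/32 = π(0.0600)⁴/32 = 1.272×10^-6 m⁴.
θ = T·L/(G·J) = 48.48 × 2.01 / (40.6×10⁹ × 1.272×10^-6) = 1.886×10^-3 rad.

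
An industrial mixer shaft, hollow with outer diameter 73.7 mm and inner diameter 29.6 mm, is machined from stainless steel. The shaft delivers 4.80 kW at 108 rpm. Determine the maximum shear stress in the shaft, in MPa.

5.54 MPa

ω = 2π·108/60 = 11.31 rad/s, so T = P/ω = 4.80×10³ / 11.31 = 424.4 N·m.
J = π(d_o⁴ − d_i⁴)/32 = π(0.0737⁴ − 0.0296⁴)/32 = 2.821×10^-6 m⁴.
τ_max = T·r/J = 424.4 × 0.0369 / 2.821×10^-6 = 5.544×10^6 Pa.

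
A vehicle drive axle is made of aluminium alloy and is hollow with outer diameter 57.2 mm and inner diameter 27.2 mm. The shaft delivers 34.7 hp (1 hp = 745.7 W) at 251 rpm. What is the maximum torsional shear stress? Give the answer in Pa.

ω = 2π·251/60 = 26.28 rad/s, so T = P/ω = 34.7×745.7 / 26.28 = 984.4 N·m.
J = π(d_o⁴ − d_i⁴)/32 = π(0.0572⁴ − 0.0272⁴)/32 = 9.972×10^-7 m⁴.
τ_max = T·r/J = 984.4 × 0.0286 / 9.972×10^-7 = 2.823×10^7 Pa.

2.82e7 Pa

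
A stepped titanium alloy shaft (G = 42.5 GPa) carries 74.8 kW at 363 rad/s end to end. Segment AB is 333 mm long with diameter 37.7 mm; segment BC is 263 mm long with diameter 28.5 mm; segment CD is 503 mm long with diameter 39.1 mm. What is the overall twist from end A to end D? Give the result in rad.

ω = 363 rad/s, so T = P/ω = 74.8×10³ / 363.0 = 206.1 N·m.
J_AB = π(0.0377)⁴/32 = 1.98×10^-7 m⁴; J_BC = π(0.0285)⁴/32 = 6.48×10^-8 m⁴; J_CD = π(0.0391)⁴/32 = 2.29×10^-7 m⁴.
θ = (T/G)·Σ L_i/J_i = (206.1/42.5×10⁹)·(0.333/1.98×10^-7 + 0.263/6.48×10^-8 + 0.503/2.29×10^-7) = 0.03846 rad.

0.0385 rad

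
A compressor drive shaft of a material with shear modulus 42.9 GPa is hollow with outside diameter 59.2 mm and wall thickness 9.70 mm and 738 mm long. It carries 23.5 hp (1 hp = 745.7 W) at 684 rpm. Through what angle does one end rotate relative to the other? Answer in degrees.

ω = 2π·684/60 = 71.63 rad/s, so T = P/ω = 23.5×745.7 / 71.63 = 244.7 N·m.
J = π(d_o⁴ − d_i⁴)/32 = π(0.0592⁴ − 0.0398⁴)/32 = 9.595×10^-7 m⁴.
θ = T·L/(G·J) = 244.7 × 0.738 / (42.9×10⁹ × 9.595×10^-7) = 4.386×10^-3 rad.

0.251°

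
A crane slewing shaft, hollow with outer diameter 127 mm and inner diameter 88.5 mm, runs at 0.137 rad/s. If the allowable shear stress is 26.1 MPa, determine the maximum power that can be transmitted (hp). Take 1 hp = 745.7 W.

1.47 hp

J = π(d_o⁴ − d_i⁴)/32 = π(0.127⁴ − 0.0885⁴)/32 = 1.952×10^-5 m⁴.
T_max = τ_allow·J/r = 2.61×10^7 × 1.952×10^-5 / 0.0635 = 8022 N·m.
ω = 0.137 rad/s, so P_max = T_max·ω = 1099 W.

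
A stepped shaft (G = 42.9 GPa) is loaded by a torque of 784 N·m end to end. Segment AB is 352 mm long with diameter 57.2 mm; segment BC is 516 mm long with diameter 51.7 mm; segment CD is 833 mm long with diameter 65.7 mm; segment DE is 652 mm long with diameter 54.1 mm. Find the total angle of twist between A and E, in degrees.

2.41°

J_AB = π(0.0572)⁴/32 = 1.05×10^-6 m⁴; J_BC = π(0.0517)⁴/32 = 7.01×10^-7 m⁴; J_CD = π(0.0657)⁴/32 = 1.83×10^-6 m⁴; J_DE = π(0.0541)⁴/32 = 8.41×10^-7 m⁴.
θ = (T/G)·Σ L_i/J_i = (784.0/42.9×10⁹)·(0.352/1.05×10^-6 + 0.516/7.01×10^-7 + 0.833/1.83×10^-6 + 0.652/8.41×10^-7) = 0.04206 rad.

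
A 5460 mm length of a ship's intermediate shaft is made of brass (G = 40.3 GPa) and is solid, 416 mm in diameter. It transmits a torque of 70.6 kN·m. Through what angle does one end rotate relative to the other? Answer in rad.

J = πd⁴/32 = π(0.416)⁴/32 = 2.940×10^-3 m⁴.
θ = T·L/(G·J) = 70600 × 5.46 / (40.3×10⁹ × 2.940×10^-3) = 3.253×10^-3 rad.

0.00325 rad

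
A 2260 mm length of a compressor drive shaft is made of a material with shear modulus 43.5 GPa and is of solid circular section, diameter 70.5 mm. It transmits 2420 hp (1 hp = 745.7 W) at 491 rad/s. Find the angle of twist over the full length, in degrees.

ω = 491 rad/s, so T = P/ω = 2420×745.7 / 491.0 = 3675 N·m.
J = πd⁴/32 = π(0.0705)⁴/32 = 2.425×10^-6 m⁴.
θ = T·L/(G·J) = 3675 × 2.26 / (43.5×10⁹ × 2.425×10^-6) = 0.07873 rad.

4.51°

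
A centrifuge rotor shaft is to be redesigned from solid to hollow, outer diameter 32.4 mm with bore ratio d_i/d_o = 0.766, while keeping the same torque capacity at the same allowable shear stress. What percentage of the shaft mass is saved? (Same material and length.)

Equal τ_max and T ⇒ the solid shaft needs d_s³ = d_o³(1−k⁴), so d_s = 32.4·(1−0.766⁴)^(1/3) = 28.15 mm.
Area ratio A_h/A_s = d_o²(1−k²)/d_s² = (1−k²)/(1−k⁴)^(2/3) = 0.5475.
Mass saving = 1 − 0.5475 = 45.2 %.

45.2 %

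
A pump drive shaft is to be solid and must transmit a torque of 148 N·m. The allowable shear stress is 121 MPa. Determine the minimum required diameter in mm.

18.4 mm

For a solid shaft τ_max = 16T/(πd³), so d = (16T/(π τ_allow))^(1/3) = (16·148.0/(π·1.21×10^8))^(1/3) = 0.01840 m.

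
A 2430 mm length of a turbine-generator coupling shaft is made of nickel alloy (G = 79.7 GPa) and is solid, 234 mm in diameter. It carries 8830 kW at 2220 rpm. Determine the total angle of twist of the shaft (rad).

0.00393 rad

ω = 2π·2220/60 = 232.5 rad/s, so T = P/ω = 8830×10³ / 232.5 = 37980 N·m.
J = πd⁴/32 = π(0.234)⁴/32 = 2.943×10^-4 m⁴.
θ = T·L/(G·J) = 37980 × 2.43 / (79.7×10⁹ × 2.943×10^-4) = 3.934×10^-3 rad.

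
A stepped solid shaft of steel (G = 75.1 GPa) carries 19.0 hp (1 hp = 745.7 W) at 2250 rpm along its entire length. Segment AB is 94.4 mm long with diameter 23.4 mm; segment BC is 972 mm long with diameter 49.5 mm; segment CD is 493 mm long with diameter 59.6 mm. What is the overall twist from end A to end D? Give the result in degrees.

0.241°

ω = 2π·2250/60 = 235.6 rad/s, so T = P/ω = 19.0×745.7 / 235.6 = 60.13 N·m.
J_AB = π(0.0234)⁴/32 = 2.94×10^-8 m⁴; J_BC = π(0.0495)⁴/32 = 5.89×10^-7 m⁴; J_CD = π(0.0596)⁴/32 = 1.24×10^-6 m⁴.
θ = (T/G)·Σ L_i/J_i = (60.13/75.1×10⁹)·(0.0944/2.94×10^-8 + 0.972/5.89×10^-7 + 0.493/1.24×10^-6) = 4.207×10^-3 rad.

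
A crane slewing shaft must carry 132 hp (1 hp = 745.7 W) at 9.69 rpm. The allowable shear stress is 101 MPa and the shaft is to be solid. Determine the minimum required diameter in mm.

ω = 2π·9.69/60 = 1.015 rad/s, so T = P/ω = 132×745.7 / 1.015 = 97000 N·m.
For a solid shaft τ_max = 16T/(πd³), so d = (16T/(π τ_allow))^(1/3) = (16·97000/(π·1.01×10^8))^(1/3) = 0.1698 m.

170 mm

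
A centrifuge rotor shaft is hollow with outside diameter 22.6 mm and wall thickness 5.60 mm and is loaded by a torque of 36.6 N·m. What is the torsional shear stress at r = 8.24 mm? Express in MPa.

12.6 MPa

J = π(d_o⁴ − d_i⁴)/32 = π(0.0226⁴ − 0.0114⁴)/32 = 2.395×10^-8 m⁴.
Shear stress varies linearly with radius: τ = T·r/J = 36.60 × 0.00824 / 2.395×10^-8 = 1.259×10^7 Pa.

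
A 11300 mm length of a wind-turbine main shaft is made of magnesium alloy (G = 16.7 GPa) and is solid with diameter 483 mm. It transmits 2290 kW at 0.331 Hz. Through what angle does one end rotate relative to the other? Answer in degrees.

ω = 2π·0.331 = 2.080 rad/s, so T = P/ω = 2290×10³ / 2.080 = 1.101e6 N·m.
J = πd⁴/32 = π(0.483)⁴/32 = 5.343×10^-3 m⁴.
θ = T·L/(G·J) = 1.101e6 × 11.3 / (16.7×10⁹ × 5.343×10^-3) = 0.1394 rad.

7.99°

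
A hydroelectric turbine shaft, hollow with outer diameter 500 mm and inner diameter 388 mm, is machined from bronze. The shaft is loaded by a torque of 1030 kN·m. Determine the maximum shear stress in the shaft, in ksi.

9.55 ksi

J = π(d_o⁴ − d_i⁴)/32 = π(0.500⁴ − 0.388⁴)/32 = 3.911×10^-3 m⁴.
τ_max = T·r/J = 1.030e6 × 0.250 / 3.911×10^-3 = 6.584×10^7 Pa.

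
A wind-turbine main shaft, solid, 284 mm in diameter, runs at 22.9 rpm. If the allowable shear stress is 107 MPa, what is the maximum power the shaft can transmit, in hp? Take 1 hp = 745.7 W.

1550 hp

J = πd⁴/32 = π(0.284)⁴/32 = 6.387×10^-4 m⁴.
T_max = τ_allow·J/r = 1.07×10^8 × 6.387×10^-4 / 0.142 = 481200 N·m.
ω = 2π·22.9/60 = 2.398 rad/s, so P_max = T_max·ω = 1.154×10^6 W.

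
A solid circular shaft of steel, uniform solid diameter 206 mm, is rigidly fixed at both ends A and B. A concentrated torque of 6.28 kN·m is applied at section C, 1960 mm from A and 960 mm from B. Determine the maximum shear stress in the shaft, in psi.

356 psi

With uniform GJ and both ends fixed, compatibility θ_AC = θ_CB gives T_A·a = T_B·b, together with T_A + T_B = T₀.
T_A = T₀·b/(a+b) = 6280·960/2920 = 2065 N·m; T_B = 4215 N·m.
τ in each portion: τ_AC = 1.20×10^6 Pa, τ_CB = 2.46×10^6 Pa; maximum is in CB.
τ_max = T_CB·r/J = 4215·0.103/1.77×10^-4 = 2.456×10^6 Pa.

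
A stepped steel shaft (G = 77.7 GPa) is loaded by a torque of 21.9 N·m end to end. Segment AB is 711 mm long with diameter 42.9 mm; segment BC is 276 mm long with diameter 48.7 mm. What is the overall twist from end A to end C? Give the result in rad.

7.44e-4 rad

J_AB = π(0.0429)⁴/32 = 3.33×10^-7 m⁴; J_BC = π(0.0487)⁴/32 = 5.52×10^-7 m⁴.
θ = (T/G)·Σ L_i/J_i = (21.90/77.7×10⁹)·(0.711/3.33×10^-7 + 0.276/5.52×10^-7) = 7.435×10^-4 rad.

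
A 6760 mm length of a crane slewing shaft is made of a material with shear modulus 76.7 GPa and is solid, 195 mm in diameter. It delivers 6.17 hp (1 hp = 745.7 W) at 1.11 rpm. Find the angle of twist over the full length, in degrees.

1.41°

ω = 2π·1.11/60 = 0.1162 rad/s, so T = P/ω = 6.17×745.7 / 0.1162 = 39580 N·m.
J = πd⁴/32 = π(0.195)⁴/32 = 1.420×10^-4 m⁴.
θ = T·L/(G·J) = 39580 × 6.76 / (76.7×10⁹ × 1.420×10^-4) = 0.02458 rad.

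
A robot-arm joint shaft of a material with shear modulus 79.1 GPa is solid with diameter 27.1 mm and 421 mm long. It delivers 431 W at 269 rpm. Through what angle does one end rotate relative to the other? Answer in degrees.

0.0881°

ω = 2π·269/60 = 28.17 rad/s, so T = P/ω = 431 / 28.17 = 15.30 N·m.
J = πd⁴/32 = π(0.0271)⁴/32 = 5.295×10^-8 m⁴.
θ = T·L/(G·J) = 15.30 × 0.421 / (79.1×10⁹ × 5.295×10^-8) = 1.538×10^-3 rad.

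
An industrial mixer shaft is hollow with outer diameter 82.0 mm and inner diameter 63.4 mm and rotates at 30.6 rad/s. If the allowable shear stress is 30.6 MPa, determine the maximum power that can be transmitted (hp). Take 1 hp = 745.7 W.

87.4 hp

J = π(d_o⁴ − d_i⁴)/32 = π(0.0820⁴ − 0.0634⁴)/32 = 2.852×10^-6 m⁴.
T_max = τ_allow·J/r = 3.06×10^7 × 2.852×10^-6 / 0.0410 = 2129 N·m.
ω = 30.6 rad/s, so P_max = T_max·ω = 6.515×10^4 W.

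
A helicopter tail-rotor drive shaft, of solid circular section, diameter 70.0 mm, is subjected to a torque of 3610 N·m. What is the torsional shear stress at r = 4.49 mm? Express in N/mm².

J = πd⁴/32 = π(0.0700)⁴/32 = 2.357×10^-6 m⁴.
Shear stress varies linearly with radius: τ = T·r/J = 3610 × 0.00449 / 2.357×10^-6 = 6.876×10^6 Pa.

6.88 N/mm²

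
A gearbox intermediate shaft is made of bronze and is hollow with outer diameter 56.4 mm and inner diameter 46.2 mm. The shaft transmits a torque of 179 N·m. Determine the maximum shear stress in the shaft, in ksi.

J = π(d_o⁴ − d_i⁴)/32 = π(0.0564⁴ − 0.0462⁴)/32 = 5.461×10^-7 m⁴.
τ_max = T·r/J = 179.0 × 0.0282 / 5.461×10^-7 = 9.243×10^6 Pa.

1.34 ksi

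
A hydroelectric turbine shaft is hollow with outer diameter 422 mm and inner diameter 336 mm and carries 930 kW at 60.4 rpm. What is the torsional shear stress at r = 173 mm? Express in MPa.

13.7 MPa

ω = 2π·60.4/60 = 6.325 rad/s, so T = P/ω = 930×10³ / 6.325 = 147000 N·m.
J = π(d_o⁴ − d_i⁴)/32 = π(0.422⁴ − 0.336⁴)/32 = 1.862×10^-3 m⁴.
Shear stress varies linearly with radius: τ = T·r/J = 147000 × 0.173 / 1.862×10^-3 = 1.366×10^7 Pa.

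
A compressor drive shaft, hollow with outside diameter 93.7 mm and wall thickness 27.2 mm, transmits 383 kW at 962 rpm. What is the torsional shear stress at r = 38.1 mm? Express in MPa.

ω = 2π·962/60 = 100.7 rad/s, so T = P/ω = 383×10³ / 100.7 = 3802 N·m.
J = π(d_o⁴ − d_i⁴)/32 = π(0.0937⁴ − 0.0393⁴)/32 = 7.333×10^-6 m⁴.
Shear stress varies linearly with radius: τ = T·r/J = 3802 × 0.0381 / 7.333×10^-6 = 1.975×10^7 Pa.

19.8 MPa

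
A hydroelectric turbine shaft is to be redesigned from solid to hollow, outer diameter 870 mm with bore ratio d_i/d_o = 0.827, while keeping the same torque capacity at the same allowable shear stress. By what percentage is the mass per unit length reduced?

51.9 %

Equal τ_max and T ⇒ the solid shaft needs d_s³ = d_o³(1−k⁴), so d_s = 870·(1−0.827⁴)^(1/3) = 705.1 mm.
Area ratio A_h/A_s = d_o²(1−k²)/d_s² = (1−k²)/(1−k⁴)^(2/3) = 0.4813.
Mass saving = 1 − 0.4813 = 51.9 %.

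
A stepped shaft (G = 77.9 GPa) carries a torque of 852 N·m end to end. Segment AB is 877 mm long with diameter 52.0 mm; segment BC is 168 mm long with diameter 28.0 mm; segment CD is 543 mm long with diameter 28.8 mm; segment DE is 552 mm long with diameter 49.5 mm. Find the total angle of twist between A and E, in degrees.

8.14°

J_AB = π(0.0520)⁴/32 = 7.18×10^-7 m⁴; J_BC = π(0.0280)⁴/32 = 6.03×10^-8 m⁴; J_CD = π(0.0288)⁴/32 = 6.75×10^-8 m⁴; J_DE = π(0.0495)⁴/32 = 5.89×10^-7 m⁴.
θ = (T/G)·Σ L_i/J_i = (852.0/77.9×10⁹)·(0.877/7.18×10^-7 + 0.168/6.03×10^-8 + 0.543/6.75×10^-8 + 0.552/5.89×10^-7) = 0.1420 rad.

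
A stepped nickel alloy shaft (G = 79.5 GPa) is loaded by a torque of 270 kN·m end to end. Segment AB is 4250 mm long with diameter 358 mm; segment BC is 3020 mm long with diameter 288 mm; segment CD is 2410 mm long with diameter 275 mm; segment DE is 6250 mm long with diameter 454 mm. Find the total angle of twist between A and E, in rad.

0.0438 rad

J_AB = π(0.358)⁴/32 = 1.61×10^-3 m⁴; J_BC = π(0.288)⁴/32 = 6.75×10^-4 m⁴; J_CD = π(0.275)⁴/32 = 5.61×10^-4 m⁴; J_DE = π(0.454)⁴/32 = 4.17×10^-3 m⁴.
θ = (T/G)·Σ L_i/J_i = (270000/79.5×10⁹)·(4.25/1.61×10^-3 + 3.02/6.75×10^-4 + 2.41/5.61×10^-4 + 6.25/4.17×10^-3) = 0.04380 rad.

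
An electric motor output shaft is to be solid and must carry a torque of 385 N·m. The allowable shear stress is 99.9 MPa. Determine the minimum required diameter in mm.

27.0 mm

For a solid shaft τ_max = 16T/(πd³), so d = (16T/(π τ_allow))^(1/3) = (16·385.0/(π·9.99×10^7))^(1/3) = 0.02697 m.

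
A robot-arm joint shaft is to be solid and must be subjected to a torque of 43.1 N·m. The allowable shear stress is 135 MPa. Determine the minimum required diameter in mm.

For a solid shaft τ_max = 16T/(πd³), so d = (16T/(π τ_allow))^(1/3) = (16·43.10/(π·1.35×10^8))^(1/3) = 0.01176 m.

11.8 mm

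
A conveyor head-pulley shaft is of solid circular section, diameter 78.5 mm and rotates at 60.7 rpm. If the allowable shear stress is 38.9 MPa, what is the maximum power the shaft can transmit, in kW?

J = πd⁴/32 = π(0.0785)⁴/32 = 3.728×10^-6 m⁴.
T_max = τ_allow·J/r = 3.89×10^7 × 3.728×10^-6 / 0.0393 = 3695 N·m.
ω = 2π·60.7/60 = 6.356 rad/s, so P_max = T_max·ω = 2.349×10^4 W.

23.5 kW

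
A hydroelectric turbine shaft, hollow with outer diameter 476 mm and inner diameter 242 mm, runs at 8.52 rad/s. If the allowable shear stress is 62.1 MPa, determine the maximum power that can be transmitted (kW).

J = π(d_o⁴ − d_i⁴)/32 = π(0.476⁴ − 0.242⁴)/32 = 4.703×10^-3 m⁴.
T_max = τ_allow·J/r = 6.21×10^7 × 4.703×10^-3 / 0.238 = 1.227e6 N·m.
ω = 8.52 rad/s, so P_max = T_max·ω = 1.046×10^7 W.

10500 kW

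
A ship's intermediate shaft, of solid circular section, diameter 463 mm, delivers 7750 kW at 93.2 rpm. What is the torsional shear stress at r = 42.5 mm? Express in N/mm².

7.48 N/mm²

ω = 2π·93.2/60 = 9.760 rad/s, so T = P/ω = 7750×10³ / 9.760 = 794100 N·m.
J = πd⁴/32 = π(0.463)⁴/32 = 4.512×10^-3 m⁴.
Shear stress varies linearly with radius: τ = T·r/J = 794100 × 0.0425 / 4.512×10^-3 = 7.480×10^6 Pa.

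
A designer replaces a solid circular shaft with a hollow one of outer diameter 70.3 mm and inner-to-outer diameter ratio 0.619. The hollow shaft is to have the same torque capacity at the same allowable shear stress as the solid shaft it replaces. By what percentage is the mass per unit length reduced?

31.4 %

Equal τ_max and T ⇒ the solid shaft needs d_s³ = d_o³(1−k⁴), so d_s = 70.3·(1−0.619⁴)^(1/3) = 66.68 mm.
Area ratio A_h/A_s = d_o²(1−k²)/d_s² = (1−k²)/(1−k⁴)^(2/3) = 0.6857.
Mass saving = 1 − 0.6857 = 31.4 %.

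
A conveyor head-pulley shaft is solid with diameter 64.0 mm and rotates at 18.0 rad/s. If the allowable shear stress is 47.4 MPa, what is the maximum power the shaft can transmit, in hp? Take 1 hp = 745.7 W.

58.9 hp

J = πd⁴/32 = π(0.0640)⁴/32 = 1.647×10^-6 m⁴.
T_max = τ_allow·J/r = 4.74×10^7 × 1.647×10^-6 / 0.0320 = 2440 N·m.
ω = 18.0 rad/s, so P_max = T_max·ω = 4.392×10^4 W.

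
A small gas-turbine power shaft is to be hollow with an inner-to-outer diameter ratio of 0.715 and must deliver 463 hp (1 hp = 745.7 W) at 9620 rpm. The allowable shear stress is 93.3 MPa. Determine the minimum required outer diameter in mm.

29.4 mm

ω = 2π·9620/60 = 1007 rad/s, so T = P/ω = 463×745.7 / 1007 = 342.7 N·m.
For a hollow shaft with d_i/d_o = 0.715: τ_max = 16T/(π d_o³ (1−k⁴)), so d_o = [16T/(π τ_allow (1−k⁴))]^(1/3) = [16·342.7/(π·9.33×10^7·0.7386)]^(1/3) = 0.02937 m.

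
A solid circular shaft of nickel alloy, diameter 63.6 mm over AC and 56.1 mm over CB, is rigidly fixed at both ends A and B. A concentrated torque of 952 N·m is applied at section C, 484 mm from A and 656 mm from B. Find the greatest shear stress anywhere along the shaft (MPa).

Compatibility: T_A·a/J_AC = T_B·b/J_CB with T_A + T_B = T₀.
J_AC = 1.61×10^-6 m⁴, J_CB = 9.72×10^-7 m⁴, so T_A = T₀·(J_AC/a)/((J_AC/a)+(J_CB/b)) = 658.1 N·m, T_B = 293.9 N·m.
τ in each portion: τ_AC = 1.30×10^7 Pa, τ_CB = 8.48×10^6 Pa; maximum is in AC.
τ_max = T_AC·r/J = 658.1·0.0318/1.61×10^-6 = 1.303×10^7 Pa.

13.0 MPa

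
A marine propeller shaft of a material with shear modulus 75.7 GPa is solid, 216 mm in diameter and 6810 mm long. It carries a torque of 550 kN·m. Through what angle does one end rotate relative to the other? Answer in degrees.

J = πd⁴/32 = π(0.216)⁴/32 = 2.137×10^-4 m⁴.
θ = T·L/(G·J) = 550000 × 6.81 / (75.7×10⁹ × 2.137×10^-4) = 0.2315 rad.

13.3°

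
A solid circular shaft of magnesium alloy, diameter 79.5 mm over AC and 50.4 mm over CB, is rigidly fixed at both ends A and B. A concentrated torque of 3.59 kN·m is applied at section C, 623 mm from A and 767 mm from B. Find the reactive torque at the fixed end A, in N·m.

3170 N·m

Compatibility: T_A·a/J_AC = T_B·b/J_CB with T_A + T_B = T₀.
J_AC = 3.92×10^-6 m⁴, J_CB = 6.33×10^-7 m⁴, so T_A = T₀·(J_AC/a)/((J_AC/a)+(J_CB/b)) = 3174 N·m, T_B = 416.4 N·m.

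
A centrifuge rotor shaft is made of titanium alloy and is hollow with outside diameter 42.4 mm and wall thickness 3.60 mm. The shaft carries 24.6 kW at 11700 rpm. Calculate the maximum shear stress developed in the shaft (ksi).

ω = 2π·11700/60 = 1225 rad/s, so T = P/ω = 24.6×10³ / 1225 = 20.08 N·m.
J = π(d_o⁴ − d_i⁴)/32 = π(0.0424⁴ − 0.0352⁴)/32 = 1.666×10^-7 m⁴.
τ_max = T·r/J = 20.08 × 0.0212 / 1.666×10^-7 = 2.555×10^6 Pa.

0.371 ksi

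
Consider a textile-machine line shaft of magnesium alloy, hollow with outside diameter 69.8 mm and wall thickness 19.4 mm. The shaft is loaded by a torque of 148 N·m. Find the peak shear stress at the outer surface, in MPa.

2.31 MPa

J = π(d_o⁴ − d_i⁴)/32 = π(0.0698⁴ − 0.0310⁴)/32 = 2.240×10^-6 m⁴.
τ_max = T·r/J = 148.0 × 0.0349 / 2.240×10^-6 = 2.306×10^6 Pa.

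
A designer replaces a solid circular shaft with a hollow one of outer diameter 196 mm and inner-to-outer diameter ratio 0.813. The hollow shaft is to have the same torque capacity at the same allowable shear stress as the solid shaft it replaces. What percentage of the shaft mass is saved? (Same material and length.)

50.3 %

Equal τ_max and T ⇒ the solid shaft needs d_s³ = d_o³(1−k⁴), so d_s = 196·(1−0.813⁴)^(1/3) = 161.9 mm.
Area ratio A_h/A_s = d_o²(1−k²)/d_s² = (1−k²)/(1−k⁴)^(2/3) = 0.4972.
Mass saving = 1 − 0.4972 = 50.3 %.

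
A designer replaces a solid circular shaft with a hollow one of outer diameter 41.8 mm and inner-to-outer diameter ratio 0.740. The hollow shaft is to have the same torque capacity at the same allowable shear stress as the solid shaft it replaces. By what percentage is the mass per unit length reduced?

42.6 %

Equal τ_max and T ⇒ the solid shaft needs d_s³ = d_o³(1−k⁴), so d_s = 41.8·(1−0.740⁴)^(1/3) = 37.12 mm.
Area ratio A_h/A_s = d_o²(1−k²)/d_s² = (1−k²)/(1−k⁴)^(2/3) = 0.5738.
Mass saving = 1 − 0.5738 = 42.6 %.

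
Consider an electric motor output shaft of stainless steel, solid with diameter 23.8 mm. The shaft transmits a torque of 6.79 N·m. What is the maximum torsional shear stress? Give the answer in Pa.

2.57e6 Pa

J = πd⁴/32 = π(0.0238)⁴/32 = 3.150×10^-8 m⁴.
τ_max = T·r/J = 6.790 × 0.0119 / 3.150×10^-8 = 2.565×10^6 Pa.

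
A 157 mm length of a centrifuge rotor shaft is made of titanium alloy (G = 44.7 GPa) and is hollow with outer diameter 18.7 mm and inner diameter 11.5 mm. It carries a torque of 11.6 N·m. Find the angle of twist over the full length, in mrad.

3.96 mrad

J = π(d_o⁴ − d_i⁴)/32 = π(0.0187⁴ − 0.0115⁴)/32 = 1.029×10^-8 m⁴.
θ = T·L/(G·J) = 11.60 × 0.157 / (44.7×10⁹ × 1.029×10^-8) = 3.960×10^-3 rad.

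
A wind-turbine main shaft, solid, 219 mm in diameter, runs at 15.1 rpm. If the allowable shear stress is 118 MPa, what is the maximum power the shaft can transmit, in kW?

385 kW

J = πd⁴/32 = π(0.219)⁴/32 = 2.258×10^-4 m⁴.
T_max = τ_allow·J/r = 1.18×10^8 × 2.258×10^-4 / 0.110 = 243400 N·m.
ω = 2π·15.1/60 = 1.581 rad/s, so P_max = T_max·ω = 3.848×10^5 W.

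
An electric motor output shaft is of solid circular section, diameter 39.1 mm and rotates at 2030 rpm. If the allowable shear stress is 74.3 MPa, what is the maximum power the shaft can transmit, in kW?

185 kW

J = πd⁴/32 = π(0.0391)⁴/32 = 2.295×10^-7 m⁴.
T_max = τ_allow·J/r = 7.43×10^7 × 2.295×10^-7 / 0.0196 = 872.1 N·m.
ω = 2π·2030/60 = 212.6 rad/s, so P_max = T_max·ω = 1.854×10^5 W.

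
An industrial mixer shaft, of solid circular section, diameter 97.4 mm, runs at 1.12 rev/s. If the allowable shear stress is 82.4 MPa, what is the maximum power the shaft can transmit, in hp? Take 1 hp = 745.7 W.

J = πd⁴/32 = π(0.0974)⁴/32 = 8.836×10^-6 m⁴.
T_max = τ_allow·J/r = 8.24×10^7 × 8.836×10^-6 / 0.0487 = 14950 N·m.
ω = 2π·1.12 = 7.037 rad/s, so P_max = T_max·ω = 1.052×10^5 W.

141 hp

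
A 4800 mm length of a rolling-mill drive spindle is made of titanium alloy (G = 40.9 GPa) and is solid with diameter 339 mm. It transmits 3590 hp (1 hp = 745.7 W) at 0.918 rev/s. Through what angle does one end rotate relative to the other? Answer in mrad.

42.0 mrad

ω = 2π·0.918 = 5.768 rad/s, so T = P/ω = 3590×745.7 / 5.768 = 464100 N·m.
J = πd⁴/32 = π(0.339)⁴/32 = 1.297×10^-3 m⁴.
θ = T·L/(G·J) = 464100 × 4.80 / (40.9×10⁹ × 1.297×10^-3) = 0.04201 rad.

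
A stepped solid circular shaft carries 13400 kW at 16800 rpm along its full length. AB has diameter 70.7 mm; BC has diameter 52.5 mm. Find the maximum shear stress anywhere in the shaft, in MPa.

ω = 2π·16800/60 = 1759 rad/s, so T = P/ω = 13400×10³ / 1759 = 7617 N·m.
Under the same torque, τ_max = 16T/(πd³) is largest where d is smallest — segment BC (d = 52.5 mm).
τ_max = 16·7617/(π·(0.0525)³) = 2.681×10^8 Pa.

268 MPa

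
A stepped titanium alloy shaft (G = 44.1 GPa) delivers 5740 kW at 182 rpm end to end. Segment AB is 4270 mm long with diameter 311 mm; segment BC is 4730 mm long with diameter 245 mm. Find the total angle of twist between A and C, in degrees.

7.05°

ω = 2π·182/60 = 19.06 rad/s, so T = P/ω = 5740×10³ / 19.06 = 301200 N·m.
J_AB = π(0.311)⁴/32 = 9.18×10^-4 m⁴; J_BC = π(0.245)⁴/32 = 3.54×10^-4 m⁴.
θ = (T/G)·Σ L_i/J_i = (301200/44.1×10⁹)·(4.27/9.18×10^-4 + 4.73/3.54×10^-4) = 0.1231 rad.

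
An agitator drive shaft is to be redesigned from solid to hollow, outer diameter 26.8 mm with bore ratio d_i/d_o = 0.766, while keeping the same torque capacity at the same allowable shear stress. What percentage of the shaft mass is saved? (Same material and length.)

45.2 %

Equal τ_max and T ⇒ the solid shaft needs d_s³ = d_o³(1−k⁴), so d_s = 26.8·(1−0.766⁴)^(1/3) = 23.28 mm.
Area ratio A_h/A_s = d_o²(1−k²)/d_s² = (1−k²)/(1−k⁴)^(2/3) = 0.5475.
Mass saving = 1 − 0.5475 = 45.2 %.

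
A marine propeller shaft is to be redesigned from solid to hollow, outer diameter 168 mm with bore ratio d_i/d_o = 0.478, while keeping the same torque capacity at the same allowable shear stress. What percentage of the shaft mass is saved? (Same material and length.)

Equal τ_max and T ⇒ the solid shaft needs d_s³ = d_o³(1−k⁴), so d_s = 168·(1−0.478⁴)^(1/3) = 165.0 mm.
Area ratio A_h/A_s = d_o²(1−k²)/d_s² = (1−k²)/(1−k⁴)^(2/3) = 0.7996.
Mass saving = 1 − 0.7996 = 20.0 %.

20.0 %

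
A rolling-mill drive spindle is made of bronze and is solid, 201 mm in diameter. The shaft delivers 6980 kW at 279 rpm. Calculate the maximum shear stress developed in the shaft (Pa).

ω = 2π·279/60 = 29.22 rad/s, so T = P/ω = 6980×10³ / 29.22 = 238900 N·m.
J = πd⁴/32 = π(0.201)⁴/32 = 1.602×10^-4 m⁴.
τ_max = T·r/J = 238900 × 0.101 / 1.602×10^-4 = 1.498×10^8 Pa.

1.50e8 Pa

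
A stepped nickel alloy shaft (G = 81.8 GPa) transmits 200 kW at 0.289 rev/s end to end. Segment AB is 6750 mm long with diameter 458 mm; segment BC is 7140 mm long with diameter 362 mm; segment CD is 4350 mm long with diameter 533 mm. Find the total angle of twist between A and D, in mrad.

ω = 2π·0.289 = 1.816 rad/s, so T = P/ω = 200×10³ / 1.816 = 110100 N·m.
J_AB = π(0.458)⁴/32 = 4.32×10^-3 m⁴; J_BC = π(0.362)⁴/32 = 1.69×10^-3 m⁴; J_CD = π(0.533)⁴/32 = 7.92×10^-3 m⁴.
θ = (T/G)·Σ L_i/J_i = (110100/81.8×10⁹)·(6.75/4.32×10^-3 + 7.14/1.69×10^-3 + 4.35/7.92×10^-3) = 8.546×10^-3 rad.

8.55 mrad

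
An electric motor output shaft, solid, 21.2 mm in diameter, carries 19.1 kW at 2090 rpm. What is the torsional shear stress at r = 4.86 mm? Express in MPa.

ω = 2π·2090/60 = 218.9 rad/s, so T = P/ω = 19.1×10³ / 218.9 = 87.27 N·m.
J = πd⁴/32 = π(0.0212)⁴/32 = 1.983×10^-8 m⁴.
Shear stress varies linearly with radius: τ = T·r/J = 87.27 × 0.00486 / 1.983×10^-8 = 2.139×10^7 Pa.

21.4 MPa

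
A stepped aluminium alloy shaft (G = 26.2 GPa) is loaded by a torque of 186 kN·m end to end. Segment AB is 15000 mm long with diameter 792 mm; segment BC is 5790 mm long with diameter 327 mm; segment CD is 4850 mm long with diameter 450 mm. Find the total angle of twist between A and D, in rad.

0.0479 rad

J_AB = π(0.792)⁴/32 = 0.0386 m⁴; J_BC = π(0.327)⁴/32 = 1.12×10^-3 m⁴; J_CD = π(0.450)⁴/32 = 4.03×10^-3 m⁴.
θ = (T/G)·Σ L_i/J_i = (186000/26.2×10⁹)·(15.0/0.0386 + 5.79/1.12×10^-3 + 4.85/4.03×10^-3) = 0.04793 rad.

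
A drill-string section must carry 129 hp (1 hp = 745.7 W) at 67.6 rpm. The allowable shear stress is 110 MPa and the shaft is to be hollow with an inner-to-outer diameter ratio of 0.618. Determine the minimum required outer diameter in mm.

ω = 2π·67.6/60 = 7.079 rad/s, so T = P/ω = 129×745.7 / 7.079 = 13590 N·m.
For a hollow shaft with d_i/d_o = 0.618: τ_max = 16T/(π d_o³ (1−k⁴)), so d_o = [16T/(π τ_allow (1−k⁴))]^(1/3) = [16·13590/(π·1.10×10^8·0.8541)]^(1/3) = 0.09031 m.

90.3 mm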